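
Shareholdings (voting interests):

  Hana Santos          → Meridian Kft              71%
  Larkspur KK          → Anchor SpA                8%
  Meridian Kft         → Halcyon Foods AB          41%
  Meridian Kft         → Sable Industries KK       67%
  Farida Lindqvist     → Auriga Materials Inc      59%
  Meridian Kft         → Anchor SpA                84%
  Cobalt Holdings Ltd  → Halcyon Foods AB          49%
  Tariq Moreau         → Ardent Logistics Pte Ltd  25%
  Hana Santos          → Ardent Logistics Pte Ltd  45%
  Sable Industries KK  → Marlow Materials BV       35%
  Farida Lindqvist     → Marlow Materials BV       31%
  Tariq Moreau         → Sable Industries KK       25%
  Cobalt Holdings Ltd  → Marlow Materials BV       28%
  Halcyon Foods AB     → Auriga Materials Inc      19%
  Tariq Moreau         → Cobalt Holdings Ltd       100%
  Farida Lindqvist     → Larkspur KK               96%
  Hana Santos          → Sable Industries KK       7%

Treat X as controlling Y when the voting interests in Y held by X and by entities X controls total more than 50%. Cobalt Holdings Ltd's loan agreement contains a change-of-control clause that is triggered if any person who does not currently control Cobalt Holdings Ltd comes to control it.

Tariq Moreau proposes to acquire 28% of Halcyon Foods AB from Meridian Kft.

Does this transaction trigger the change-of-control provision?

No

The purchase adds only to Tariq's holdings (Meridian's stake shrinks), so Tariq is the only person who could newly come to control Cobalt.
Tariq holds 100% of Cobalt, so Tariq controls Cobalt.
So Tariq already controls Cobalt before the transaction.
After the purchase, Tariq holds 28% of Halcyon directly, and Meridian's stake falls to 13%.
Tariq controlled Cobalt already, so this is not a new person acquiring control; every other person's position is unchanged or reduced.
No new person acquires control, so the clause is not triggered.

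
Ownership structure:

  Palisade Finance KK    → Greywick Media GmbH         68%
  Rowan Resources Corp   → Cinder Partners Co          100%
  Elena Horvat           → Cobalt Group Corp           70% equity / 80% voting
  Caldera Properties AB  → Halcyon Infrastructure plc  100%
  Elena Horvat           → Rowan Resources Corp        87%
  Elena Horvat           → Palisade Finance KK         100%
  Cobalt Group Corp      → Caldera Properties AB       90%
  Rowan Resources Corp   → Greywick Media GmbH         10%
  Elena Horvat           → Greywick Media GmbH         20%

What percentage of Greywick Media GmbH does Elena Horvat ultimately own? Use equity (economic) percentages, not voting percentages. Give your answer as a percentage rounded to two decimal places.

96.70%

Elena reaches Greywick along 3 paths.
Via Palisade: 100% × 68% = 68%.
Direct stake: 20% = 20%.
Via Rowan: 87% × 10% = 8.7%.
Total: 68% + 20% + 8.7% = 96.7%.
Rounded: 96.70%.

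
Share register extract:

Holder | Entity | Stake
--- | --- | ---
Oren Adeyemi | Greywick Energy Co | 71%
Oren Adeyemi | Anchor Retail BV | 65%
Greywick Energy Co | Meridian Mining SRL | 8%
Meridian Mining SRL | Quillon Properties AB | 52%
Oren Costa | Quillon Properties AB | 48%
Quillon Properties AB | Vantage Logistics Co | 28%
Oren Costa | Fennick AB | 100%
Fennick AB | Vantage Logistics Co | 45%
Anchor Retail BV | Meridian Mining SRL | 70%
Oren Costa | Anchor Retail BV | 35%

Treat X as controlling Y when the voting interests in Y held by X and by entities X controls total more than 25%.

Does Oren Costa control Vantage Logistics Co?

Oren Costa holds 35% of Anchor, so Oren Costa controls Anchor.
Anchor holds 70% of Meridian, so Oren Costa controls Meridian.
Oren Costa and Meridian together hold 48% + 52% = 100% of Quillon, so Oren Costa controls Quillon.
Oren Costa holds 100% of Fennick, so Oren Costa controls Fennick.
Fennick and Quillon together hold 45% + 28% = 73% of Vantage, so Oren Costa controls Vantage.

Yes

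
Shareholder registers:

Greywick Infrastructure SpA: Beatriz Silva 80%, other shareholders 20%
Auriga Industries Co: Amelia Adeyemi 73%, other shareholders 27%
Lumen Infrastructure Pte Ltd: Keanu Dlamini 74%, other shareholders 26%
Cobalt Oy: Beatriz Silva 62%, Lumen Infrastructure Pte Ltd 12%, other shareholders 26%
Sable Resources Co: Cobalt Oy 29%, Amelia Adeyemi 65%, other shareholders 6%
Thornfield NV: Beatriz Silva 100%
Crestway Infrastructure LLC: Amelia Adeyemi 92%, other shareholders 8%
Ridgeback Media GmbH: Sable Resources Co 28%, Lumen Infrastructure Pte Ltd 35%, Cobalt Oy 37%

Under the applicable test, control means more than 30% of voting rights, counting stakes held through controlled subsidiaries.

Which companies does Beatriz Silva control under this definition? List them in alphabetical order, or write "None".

Beatriz holds 80% of Greywick, so Beatriz controls Greywick.
Beatriz holds 62% of Cobalt, so Beatriz controls Cobalt.
Beatriz holds 100% of Thornfield, so Beatriz controls Thornfield.
Cobalt holds 37% of Ridgeback, so Beatriz controls Ridgeback.
No other company's threshold is met.

Cobalt Oy, Greywick Infrastructure SpA, Ridgeback Media GmbH, Thornfield NV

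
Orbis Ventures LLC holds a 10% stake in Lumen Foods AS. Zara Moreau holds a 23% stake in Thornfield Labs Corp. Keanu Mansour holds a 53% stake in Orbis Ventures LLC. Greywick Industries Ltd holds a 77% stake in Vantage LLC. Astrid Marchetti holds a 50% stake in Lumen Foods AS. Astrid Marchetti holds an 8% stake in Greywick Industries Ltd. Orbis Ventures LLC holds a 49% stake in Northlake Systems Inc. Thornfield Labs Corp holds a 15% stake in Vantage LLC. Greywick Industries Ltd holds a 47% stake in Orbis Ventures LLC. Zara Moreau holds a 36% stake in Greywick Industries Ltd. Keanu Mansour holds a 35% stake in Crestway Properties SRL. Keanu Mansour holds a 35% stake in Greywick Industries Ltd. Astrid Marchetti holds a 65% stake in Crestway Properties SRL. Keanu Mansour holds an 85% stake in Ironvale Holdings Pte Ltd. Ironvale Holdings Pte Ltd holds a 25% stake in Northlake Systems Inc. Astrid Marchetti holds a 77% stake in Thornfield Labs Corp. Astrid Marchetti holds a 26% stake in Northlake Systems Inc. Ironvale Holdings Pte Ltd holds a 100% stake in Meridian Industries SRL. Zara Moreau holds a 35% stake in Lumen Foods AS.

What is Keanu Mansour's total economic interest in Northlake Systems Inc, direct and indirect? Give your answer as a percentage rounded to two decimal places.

Keanu reaches Northlake along 3 paths.
Via Ironvale: 85% × 25% = 21.25%.
Via Greywick → Orbis: 35% × 47% × 49% = 8.0605%.
Via Orbis: 53% × 49% = 25.97%.
Total: 21.25% + 8.0605% + 25.97% = 55.2805%.
Rounded: 55.28%.

55.28%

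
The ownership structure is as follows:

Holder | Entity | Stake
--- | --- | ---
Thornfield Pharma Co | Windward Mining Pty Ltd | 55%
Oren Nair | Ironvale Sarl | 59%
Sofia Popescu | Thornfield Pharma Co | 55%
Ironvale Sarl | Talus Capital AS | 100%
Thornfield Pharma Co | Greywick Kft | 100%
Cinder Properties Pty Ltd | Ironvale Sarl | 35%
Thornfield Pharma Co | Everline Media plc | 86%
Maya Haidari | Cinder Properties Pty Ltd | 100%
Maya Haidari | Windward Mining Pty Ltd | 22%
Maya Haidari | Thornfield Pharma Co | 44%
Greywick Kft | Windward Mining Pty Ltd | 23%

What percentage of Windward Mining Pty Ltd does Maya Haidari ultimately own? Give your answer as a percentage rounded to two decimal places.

56.32%

Maya reaches Windward along 3 paths.
Via Thornfield: 44% × 55% = 24.2%.
Direct stake: 22% = 22%.
Via Thornfield → Greywick: 44% × 100% × 23% = 10.12%.
Total: 24.2% + 22% + 10.12% = 56.32%.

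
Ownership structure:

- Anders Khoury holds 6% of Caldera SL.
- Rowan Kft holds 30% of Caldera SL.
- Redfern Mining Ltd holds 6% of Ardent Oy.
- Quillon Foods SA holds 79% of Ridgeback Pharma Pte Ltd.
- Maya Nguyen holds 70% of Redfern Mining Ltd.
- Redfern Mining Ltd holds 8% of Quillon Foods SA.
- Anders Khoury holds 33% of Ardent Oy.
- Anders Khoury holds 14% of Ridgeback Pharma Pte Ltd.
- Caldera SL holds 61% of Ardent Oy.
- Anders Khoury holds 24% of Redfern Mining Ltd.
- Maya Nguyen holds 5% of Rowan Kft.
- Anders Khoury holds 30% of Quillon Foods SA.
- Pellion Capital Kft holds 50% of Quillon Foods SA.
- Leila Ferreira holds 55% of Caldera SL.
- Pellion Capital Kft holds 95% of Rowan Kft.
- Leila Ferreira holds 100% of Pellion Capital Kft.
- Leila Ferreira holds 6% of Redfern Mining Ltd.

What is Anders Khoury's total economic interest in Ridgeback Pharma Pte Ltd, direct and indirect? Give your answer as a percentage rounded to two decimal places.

Anders reaches Ridgeback along 3 paths.
Direct stake: 14% = 14%.
Via Quillon: 30% × 79% = 23.7%.
Via Redfern → Quillon: 24% × 8% × 79% = 1.5168%.
Total: 14% + 23.7% + 1.5168% = 39.2168%.
Rounded: 39.22%.

39.22%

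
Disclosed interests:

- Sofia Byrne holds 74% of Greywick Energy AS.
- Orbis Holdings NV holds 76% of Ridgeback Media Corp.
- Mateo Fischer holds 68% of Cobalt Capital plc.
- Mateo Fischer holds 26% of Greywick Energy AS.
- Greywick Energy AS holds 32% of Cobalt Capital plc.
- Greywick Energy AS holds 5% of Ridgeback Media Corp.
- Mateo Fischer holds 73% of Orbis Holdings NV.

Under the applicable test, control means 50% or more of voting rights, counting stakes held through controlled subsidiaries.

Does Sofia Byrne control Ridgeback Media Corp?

No

Sofia holds 74% of Greywick, so Sofia controls Greywick.
In Ridgeback, Sofia's side holds only 5%, not ≥ 50%.
So Sofia does not control Ridgeback.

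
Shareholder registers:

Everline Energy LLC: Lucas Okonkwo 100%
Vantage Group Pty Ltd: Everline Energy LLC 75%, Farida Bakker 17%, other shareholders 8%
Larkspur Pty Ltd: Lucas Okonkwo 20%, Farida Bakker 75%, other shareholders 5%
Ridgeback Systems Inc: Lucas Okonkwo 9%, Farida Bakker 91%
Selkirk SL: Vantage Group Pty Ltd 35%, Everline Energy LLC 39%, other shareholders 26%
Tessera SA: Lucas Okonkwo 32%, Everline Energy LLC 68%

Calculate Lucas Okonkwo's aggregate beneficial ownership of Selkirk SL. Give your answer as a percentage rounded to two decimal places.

65.25%

Lucas reaches Selkirk along 2 paths.
Via Everline → Vantage: 100% × 75% × 35% = 26.25%.
Via Everline: 100% × 39% = 39%.
Total: 26.25% + 39% = 65.25%.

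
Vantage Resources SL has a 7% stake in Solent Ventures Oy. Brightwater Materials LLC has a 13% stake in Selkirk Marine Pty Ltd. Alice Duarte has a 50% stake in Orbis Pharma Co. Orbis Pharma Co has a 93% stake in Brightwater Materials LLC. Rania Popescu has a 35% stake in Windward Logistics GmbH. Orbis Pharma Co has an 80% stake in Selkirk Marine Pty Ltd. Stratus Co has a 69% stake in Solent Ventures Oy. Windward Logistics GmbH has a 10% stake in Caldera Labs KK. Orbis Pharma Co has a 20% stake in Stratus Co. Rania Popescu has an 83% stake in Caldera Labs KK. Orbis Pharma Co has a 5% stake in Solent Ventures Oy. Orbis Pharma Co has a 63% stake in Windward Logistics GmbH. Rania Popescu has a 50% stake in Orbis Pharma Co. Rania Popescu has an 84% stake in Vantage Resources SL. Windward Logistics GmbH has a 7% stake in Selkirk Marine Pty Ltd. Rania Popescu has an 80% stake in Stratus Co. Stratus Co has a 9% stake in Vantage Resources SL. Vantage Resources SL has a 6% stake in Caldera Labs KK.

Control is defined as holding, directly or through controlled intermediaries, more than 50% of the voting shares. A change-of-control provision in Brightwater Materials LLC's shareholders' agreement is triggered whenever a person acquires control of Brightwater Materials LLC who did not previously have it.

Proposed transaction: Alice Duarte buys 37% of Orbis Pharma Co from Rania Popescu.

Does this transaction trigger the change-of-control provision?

Yes

The purchase adds only to Alice's holdings (Rania's stake shrinks), so Alice is the only person who could newly come to control Brightwater.
Alice's largest direct stake is 50% in Orbis, which does not meet the threshold, so Alice controls no company.
Neither Alice nor any entity Alice controls holds any voting interest in Brightwater.
So before the transaction, Alice does not control Brightwater.
After the purchase, Alice's direct stake in Orbis rises to 50% + 37% = 87%, and Rania's stake falls to 13%.
Alice holds 87% of Orbis, so Alice controls Orbis.
Orbis holds 93% of Brightwater, so Alice controls Brightwater.
Alice did not control Brightwater before and does after, so the clause is triggered.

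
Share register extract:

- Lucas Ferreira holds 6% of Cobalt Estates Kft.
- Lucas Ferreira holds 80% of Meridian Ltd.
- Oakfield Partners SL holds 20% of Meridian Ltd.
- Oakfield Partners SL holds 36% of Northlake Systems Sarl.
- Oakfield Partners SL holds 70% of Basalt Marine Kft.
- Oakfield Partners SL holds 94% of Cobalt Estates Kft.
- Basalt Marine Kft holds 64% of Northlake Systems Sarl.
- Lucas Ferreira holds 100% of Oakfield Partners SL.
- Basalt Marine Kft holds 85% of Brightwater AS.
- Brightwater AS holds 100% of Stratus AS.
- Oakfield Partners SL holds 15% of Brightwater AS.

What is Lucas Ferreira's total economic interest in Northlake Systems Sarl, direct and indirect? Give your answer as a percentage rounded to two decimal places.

80.80%

Lucas reaches Northlake along 2 paths.
Via Oakfield: 100% × 36% = 36%.
Via Oakfield → Basalt: 100% × 70% × 64% = 44.8%.
Total: 36% + 44.8% = 80.8%.
Rounded: 80.80%.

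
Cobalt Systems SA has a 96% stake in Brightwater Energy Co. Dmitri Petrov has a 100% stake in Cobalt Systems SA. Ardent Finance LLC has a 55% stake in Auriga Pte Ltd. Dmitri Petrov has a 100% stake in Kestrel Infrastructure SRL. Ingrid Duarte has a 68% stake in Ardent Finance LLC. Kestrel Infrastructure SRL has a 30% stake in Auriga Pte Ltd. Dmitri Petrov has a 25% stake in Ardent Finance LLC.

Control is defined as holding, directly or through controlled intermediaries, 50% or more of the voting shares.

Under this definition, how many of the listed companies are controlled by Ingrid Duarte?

2

Ingrid holds 68% of Ardent, so Ingrid controls Ardent.
Ardent holds 55% of Auriga, so Ingrid controls Auriga.
No other company's threshold is met.
Ingrid controls 2 companies.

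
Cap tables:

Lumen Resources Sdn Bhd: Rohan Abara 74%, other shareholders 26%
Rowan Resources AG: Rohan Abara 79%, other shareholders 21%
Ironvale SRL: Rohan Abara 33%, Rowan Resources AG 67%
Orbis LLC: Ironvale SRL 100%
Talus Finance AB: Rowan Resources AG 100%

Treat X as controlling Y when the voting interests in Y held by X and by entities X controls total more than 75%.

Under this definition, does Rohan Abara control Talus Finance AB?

Rohan holds 79% of Rowan, so Rohan controls Rowan.
Rowan holds 100% of Talus, so Rohan controls Talus.

Yes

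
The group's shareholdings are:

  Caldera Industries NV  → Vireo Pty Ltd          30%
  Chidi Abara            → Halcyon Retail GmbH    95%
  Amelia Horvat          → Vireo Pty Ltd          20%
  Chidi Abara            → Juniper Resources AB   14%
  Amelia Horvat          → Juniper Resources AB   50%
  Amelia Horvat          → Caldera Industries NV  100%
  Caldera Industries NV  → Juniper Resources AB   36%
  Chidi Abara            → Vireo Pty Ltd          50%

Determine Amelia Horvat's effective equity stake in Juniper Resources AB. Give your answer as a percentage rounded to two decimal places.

86.00%

Amelia reaches Juniper along 2 paths.
Direct stake: 50% = 50%.
Via Caldera: 100% × 36% = 36%.
Total: 50% + 36% = 86%.
Rounded: 86.00%.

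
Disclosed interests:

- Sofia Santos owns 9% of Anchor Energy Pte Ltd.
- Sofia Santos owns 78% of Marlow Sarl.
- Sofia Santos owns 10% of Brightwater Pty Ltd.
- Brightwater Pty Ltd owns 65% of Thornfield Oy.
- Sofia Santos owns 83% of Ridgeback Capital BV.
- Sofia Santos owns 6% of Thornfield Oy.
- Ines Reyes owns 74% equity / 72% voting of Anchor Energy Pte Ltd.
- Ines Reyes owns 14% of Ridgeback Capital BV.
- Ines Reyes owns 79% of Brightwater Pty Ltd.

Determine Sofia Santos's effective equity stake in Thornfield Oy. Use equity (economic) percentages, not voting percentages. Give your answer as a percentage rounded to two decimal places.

12.50%

Sofia reaches Thornfield along 2 paths.
Direct stake: 6% = 6%.
Via Brightwater: 10% × 65% = 6.5%.
Total: 6% + 6.5% = 12.5%.
Rounded: 12.50%.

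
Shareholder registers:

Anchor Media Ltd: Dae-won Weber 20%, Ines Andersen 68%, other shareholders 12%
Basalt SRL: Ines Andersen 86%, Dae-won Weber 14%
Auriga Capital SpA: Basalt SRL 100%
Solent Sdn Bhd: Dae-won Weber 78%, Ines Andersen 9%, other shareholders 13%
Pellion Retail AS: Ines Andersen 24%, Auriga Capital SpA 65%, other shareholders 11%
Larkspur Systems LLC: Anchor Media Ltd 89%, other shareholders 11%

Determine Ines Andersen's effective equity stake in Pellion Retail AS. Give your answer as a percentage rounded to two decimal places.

79.90%

Ines reaches Pellion along 2 paths.
Direct stake: 24% = 24%.
Via Basalt → Auriga: 86% × 100% × 65% = 55.9%.
Total: 24% + 55.9% = 79.9%.
Rounded: 79.90%.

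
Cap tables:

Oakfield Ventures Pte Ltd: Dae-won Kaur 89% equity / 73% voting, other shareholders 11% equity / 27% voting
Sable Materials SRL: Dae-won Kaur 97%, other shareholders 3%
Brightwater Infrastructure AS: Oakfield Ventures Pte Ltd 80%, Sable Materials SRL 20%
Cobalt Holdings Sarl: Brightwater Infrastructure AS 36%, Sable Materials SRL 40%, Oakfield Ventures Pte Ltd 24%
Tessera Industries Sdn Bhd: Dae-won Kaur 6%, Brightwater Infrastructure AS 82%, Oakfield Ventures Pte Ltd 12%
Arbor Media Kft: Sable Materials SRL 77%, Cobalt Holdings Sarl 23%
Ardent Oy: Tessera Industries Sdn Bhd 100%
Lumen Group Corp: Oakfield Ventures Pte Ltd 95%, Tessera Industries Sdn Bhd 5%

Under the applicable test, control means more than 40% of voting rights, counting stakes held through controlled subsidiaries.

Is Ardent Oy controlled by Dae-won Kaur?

Yes

Dae-won holds 97% of Sable, so Dae-won controls Sable.
Dae-won holds 73% of Oakfield, so Dae-won controls Oakfield.
Oakfield and Sable together hold 80% + 20% = 100% of Brightwater, so Dae-won controls Brightwater.
Dae-won and Brightwater and Oakfield together hold 6% + 82% + 12% = 100% of Tessera, so Dae-won controls Tessera.
Tessera holds 100% of Ardent, so Dae-won controls Ardent.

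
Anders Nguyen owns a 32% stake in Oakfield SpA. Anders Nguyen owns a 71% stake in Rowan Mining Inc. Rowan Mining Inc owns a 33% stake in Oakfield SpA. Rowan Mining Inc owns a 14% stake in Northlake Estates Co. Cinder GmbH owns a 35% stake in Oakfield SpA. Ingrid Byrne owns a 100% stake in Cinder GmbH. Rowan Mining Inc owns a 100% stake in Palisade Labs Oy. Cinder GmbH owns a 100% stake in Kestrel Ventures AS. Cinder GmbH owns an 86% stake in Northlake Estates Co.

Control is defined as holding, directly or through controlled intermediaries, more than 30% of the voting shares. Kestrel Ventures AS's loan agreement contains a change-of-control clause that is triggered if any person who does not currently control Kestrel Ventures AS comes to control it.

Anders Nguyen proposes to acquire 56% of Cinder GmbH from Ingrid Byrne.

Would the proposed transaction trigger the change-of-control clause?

The purchase adds only to Anders's holdings (Ingrid's stake shrinks), so Anders is the only person who could newly come to control Kestrel.
Anders holds 71% of Rowan, so Anders controls Rowan.
Rowan holds 100% of Palisade, so Anders controls Palisade.
Rowan and Anders together hold 33% + 32% = 65% of Oakfield, so Anders controls Oakfield.
Neither Anders nor any entity Anders controls holds any voting interest in Kestrel.
So before the transaction, Anders does not control Kestrel.
After the purchase, Anders holds 56% of Cinder directly, and Ingrid's stake falls to 44%.
Anders holds 56% of Cinder, so Anders controls Cinder.
Cinder holds 100% of Kestrel, so Anders controls Kestrel.
Anders did not control Kestrel before and does after, so the clause is triggered.

Yes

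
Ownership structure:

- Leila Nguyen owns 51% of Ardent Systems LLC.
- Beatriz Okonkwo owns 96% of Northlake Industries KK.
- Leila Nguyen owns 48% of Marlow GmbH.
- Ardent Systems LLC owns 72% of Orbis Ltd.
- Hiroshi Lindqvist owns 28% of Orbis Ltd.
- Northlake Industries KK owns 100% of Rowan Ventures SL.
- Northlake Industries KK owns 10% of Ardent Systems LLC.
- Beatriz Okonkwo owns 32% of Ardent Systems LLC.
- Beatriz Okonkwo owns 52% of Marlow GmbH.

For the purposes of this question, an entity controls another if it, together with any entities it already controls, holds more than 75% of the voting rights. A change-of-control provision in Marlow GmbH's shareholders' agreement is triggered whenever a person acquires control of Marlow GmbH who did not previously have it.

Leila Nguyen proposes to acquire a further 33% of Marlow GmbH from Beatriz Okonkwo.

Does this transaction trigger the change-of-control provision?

Yes

The purchase adds only to Leila's holdings (Beatriz's stake shrinks), so Leila is the only person who could newly come to control Marlow.
Leila's largest direct stake is 51% in Ardent, which does not meet the threshold, so Leila controls no company.
In Marlow, Leila's side holds only 48%, not > 75%.
So before the transaction, Leila does not control Marlow.
After the purchase, Leila's direct stake in Marlow rises to 48% + 33% = 81%, and Beatriz's stake falls to 19%.
Leila holds 81% of Marlow, so Leila controls Marlow.
Leila did not control Marlow before and does after, so the clause is triggered.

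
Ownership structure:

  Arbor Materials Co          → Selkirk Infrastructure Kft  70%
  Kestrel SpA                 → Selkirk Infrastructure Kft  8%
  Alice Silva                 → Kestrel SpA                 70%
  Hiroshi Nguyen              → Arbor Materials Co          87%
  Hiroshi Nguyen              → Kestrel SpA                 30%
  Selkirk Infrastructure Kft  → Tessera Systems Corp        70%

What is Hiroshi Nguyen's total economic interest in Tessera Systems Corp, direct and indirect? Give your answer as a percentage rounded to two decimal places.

Hiroshi reaches Tessera along 2 paths.
Via Arbor → Selkirk: 87% × 70% × 70% = 42.63%.
Via Kestrel → Selkirk: 30% × 8% × 70% = 1.68%.
Total: 42.63% + 1.68% = 44.31%.

44.31%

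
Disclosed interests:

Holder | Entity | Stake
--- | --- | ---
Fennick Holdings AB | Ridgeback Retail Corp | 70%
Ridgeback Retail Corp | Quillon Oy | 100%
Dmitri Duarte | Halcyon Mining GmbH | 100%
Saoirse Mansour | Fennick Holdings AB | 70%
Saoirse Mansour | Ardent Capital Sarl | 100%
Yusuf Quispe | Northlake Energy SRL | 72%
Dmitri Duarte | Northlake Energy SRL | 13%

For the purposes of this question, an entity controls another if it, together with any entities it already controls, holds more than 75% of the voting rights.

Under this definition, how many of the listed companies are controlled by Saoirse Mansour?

1

Saoirse holds 100% of Ardent, so Saoirse controls Ardent.
No other company's threshold is met.
Saoirse controls 1 company.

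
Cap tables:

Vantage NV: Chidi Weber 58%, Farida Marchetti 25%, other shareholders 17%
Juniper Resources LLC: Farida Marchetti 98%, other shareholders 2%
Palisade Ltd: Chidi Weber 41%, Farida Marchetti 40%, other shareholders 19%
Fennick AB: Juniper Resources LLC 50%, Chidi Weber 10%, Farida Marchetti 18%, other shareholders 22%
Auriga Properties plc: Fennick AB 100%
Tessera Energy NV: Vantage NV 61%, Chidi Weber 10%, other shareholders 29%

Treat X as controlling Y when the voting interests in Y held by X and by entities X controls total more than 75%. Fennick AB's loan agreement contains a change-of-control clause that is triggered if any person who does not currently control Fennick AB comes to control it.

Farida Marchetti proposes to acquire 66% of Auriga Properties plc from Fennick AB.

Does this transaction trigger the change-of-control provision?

No

The purchase adds only to Farida's holdings (Fennick's stake shrinks), so Farida is the only person who could newly come to control Fennick.
Farida holds 98% of Juniper, so Farida controls Juniper.
In Fennick, Farida's side holds only 50% + 18% = 68%, not > 75%.
So before the transaction, Farida does not control Fennick.
After the purchase, Farida holds 66% of Auriga directly, and Fennick's stake falls to 34%.
Farida's side now holds 66% of Auriga, not > 75%, so Farida still does not control Auriga.
After the transaction, Farida's side holds 50% + 18% = 68% of Fennick, not > 75%, so Farida still does not control Fennick.
No new person acquires control, so the clause is not triggered.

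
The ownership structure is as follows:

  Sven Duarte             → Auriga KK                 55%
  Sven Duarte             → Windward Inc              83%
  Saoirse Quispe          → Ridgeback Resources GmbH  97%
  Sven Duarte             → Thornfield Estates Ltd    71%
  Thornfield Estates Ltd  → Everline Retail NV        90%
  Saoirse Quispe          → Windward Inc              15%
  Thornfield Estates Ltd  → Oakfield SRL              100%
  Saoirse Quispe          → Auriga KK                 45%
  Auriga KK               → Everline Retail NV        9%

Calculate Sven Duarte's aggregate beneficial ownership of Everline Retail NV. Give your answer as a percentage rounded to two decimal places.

68.85%

Sven reaches Everline along 2 paths.
Via Thornfield: 71% × 90% = 63.9%.
Via Auriga: 55% × 9% = 4.95%.
Total: 63.9% + 4.95% = 68.85%.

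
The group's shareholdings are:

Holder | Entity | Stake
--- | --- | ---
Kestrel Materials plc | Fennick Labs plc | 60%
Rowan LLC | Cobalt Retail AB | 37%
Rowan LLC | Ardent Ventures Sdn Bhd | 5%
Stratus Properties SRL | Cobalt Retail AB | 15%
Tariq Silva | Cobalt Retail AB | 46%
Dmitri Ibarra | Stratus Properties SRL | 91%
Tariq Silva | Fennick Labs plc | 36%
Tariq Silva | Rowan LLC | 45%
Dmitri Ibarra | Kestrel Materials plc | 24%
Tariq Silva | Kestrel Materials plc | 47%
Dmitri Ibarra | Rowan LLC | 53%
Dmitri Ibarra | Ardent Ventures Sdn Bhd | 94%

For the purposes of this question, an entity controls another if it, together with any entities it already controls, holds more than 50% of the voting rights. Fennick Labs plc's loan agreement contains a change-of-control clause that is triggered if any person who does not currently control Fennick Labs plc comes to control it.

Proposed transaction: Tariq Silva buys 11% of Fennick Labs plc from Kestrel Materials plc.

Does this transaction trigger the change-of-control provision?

The purchase adds only to Tariq's holdings (Kestrel's stake shrinks), so Tariq is the only person who could newly come to control Fennick.
Tariq's largest direct stake is 47% in Kestrel, which does not meet the threshold, so Tariq controls no company.
In Fennick, Tariq's side holds only 36%, not > 50%.
So before the transaction, Tariq does not control Fennick.
After the purchase, Tariq's direct stake in Fennick rises to 36% + 11% = 47%, and Kestrel's stake falls to 49%.
After the transaction, Tariq's side holds 47% of Fennick, not > 50%, so Tariq still does not control Fennick.
No new person acquires control, so the clause is not triggered.

No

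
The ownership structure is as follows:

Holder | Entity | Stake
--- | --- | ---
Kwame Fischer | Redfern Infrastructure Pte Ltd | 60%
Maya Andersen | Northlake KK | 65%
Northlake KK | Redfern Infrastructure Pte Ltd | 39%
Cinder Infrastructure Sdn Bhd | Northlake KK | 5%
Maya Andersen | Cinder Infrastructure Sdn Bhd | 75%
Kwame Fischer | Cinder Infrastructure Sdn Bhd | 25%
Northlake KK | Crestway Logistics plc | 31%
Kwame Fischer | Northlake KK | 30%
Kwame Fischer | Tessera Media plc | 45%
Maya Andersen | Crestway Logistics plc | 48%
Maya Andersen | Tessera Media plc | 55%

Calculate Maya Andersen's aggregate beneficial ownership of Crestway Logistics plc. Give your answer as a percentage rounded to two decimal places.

69.31%

Maya reaches Crestway along 3 paths.
Via Northlake: 65% × 31% = 20.15%.
Via Cinder → Northlake: 75% × 5% × 31% = 1.1625%.
Direct stake: 48% = 48%.
Total: 20.15% + 1.1625% + 48% = 69.3125%.
Rounded: 69.31%.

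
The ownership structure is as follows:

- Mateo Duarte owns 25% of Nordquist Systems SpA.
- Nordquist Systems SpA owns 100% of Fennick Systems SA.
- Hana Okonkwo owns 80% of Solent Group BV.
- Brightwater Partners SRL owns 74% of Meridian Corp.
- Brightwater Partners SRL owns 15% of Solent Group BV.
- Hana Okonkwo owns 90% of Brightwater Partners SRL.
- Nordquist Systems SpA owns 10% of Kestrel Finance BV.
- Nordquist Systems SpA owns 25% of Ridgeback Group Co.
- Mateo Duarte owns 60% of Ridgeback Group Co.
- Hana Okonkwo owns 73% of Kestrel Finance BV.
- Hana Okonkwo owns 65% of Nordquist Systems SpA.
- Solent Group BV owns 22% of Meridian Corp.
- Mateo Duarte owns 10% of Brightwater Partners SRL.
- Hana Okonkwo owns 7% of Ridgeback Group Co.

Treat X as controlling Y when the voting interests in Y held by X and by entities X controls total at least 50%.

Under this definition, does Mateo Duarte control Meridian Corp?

Mateo holds 60% of Ridgeback, so Mateo controls Ridgeback.
Neither Mateo nor any entity Mateo controls holds any voting interest in Meridian.
So Mateo does not control Meridian.

No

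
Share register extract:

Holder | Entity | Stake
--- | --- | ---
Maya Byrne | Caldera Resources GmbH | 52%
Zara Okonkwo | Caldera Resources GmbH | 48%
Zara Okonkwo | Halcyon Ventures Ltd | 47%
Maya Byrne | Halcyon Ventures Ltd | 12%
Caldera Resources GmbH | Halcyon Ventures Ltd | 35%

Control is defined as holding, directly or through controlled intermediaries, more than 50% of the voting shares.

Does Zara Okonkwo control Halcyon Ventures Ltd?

Zara's largest direct stake is 48% in Caldera, which does not meet the threshold, so Zara controls no company.
In Halcyon, Zara's side holds only 47%, not > 50%.
So Zara does not control Halcyon.

No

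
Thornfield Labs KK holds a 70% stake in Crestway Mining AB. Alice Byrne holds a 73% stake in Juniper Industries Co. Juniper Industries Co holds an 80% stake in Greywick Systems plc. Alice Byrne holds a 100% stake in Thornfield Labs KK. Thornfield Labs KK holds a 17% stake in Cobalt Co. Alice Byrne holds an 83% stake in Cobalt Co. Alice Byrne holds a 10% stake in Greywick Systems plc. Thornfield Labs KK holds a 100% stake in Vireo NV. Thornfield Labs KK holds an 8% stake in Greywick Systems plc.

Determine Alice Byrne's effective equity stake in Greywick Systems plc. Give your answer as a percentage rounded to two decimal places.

Alice reaches Greywick along 3 paths.
Via Juniper: 73% × 80% = 58.4%.
Via Thornfield: 100% × 8% = 8%.
Direct stake: 10% = 10%.
Total: 58.4% + 8% + 10% = 76.4%.
Rounded: 76.40%.

76.40%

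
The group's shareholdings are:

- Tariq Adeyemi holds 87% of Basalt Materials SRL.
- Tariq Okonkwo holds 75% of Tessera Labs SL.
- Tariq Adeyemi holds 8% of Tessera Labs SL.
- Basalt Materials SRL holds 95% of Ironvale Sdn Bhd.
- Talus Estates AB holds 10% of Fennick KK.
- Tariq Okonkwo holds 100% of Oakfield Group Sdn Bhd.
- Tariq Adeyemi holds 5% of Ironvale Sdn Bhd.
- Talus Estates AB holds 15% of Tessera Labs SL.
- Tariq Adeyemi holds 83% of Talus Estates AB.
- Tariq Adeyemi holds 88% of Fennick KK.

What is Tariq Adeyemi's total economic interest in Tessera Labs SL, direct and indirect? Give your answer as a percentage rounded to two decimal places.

20.45%

Tariq Adeyemi reaches Tessera along 2 paths.
Direct stake: 8% = 8%.
Via Talus: 83% × 15% = 12.45%.
Total: 8% + 12.45% = 20.45%.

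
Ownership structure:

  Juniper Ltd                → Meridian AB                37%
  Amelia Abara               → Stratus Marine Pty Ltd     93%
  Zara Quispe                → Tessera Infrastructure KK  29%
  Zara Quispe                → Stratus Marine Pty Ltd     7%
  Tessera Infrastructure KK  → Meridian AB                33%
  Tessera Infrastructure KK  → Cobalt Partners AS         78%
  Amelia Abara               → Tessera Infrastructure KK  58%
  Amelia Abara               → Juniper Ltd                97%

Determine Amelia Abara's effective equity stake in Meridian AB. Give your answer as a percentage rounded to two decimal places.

55.03%

Amelia reaches Meridian along 2 paths.
Via Tessera: 58% × 33% = 19.14%.
Via Juniper: 97% × 37% = 35.89%.
Total: 19.14% + 35.89% = 55.03%.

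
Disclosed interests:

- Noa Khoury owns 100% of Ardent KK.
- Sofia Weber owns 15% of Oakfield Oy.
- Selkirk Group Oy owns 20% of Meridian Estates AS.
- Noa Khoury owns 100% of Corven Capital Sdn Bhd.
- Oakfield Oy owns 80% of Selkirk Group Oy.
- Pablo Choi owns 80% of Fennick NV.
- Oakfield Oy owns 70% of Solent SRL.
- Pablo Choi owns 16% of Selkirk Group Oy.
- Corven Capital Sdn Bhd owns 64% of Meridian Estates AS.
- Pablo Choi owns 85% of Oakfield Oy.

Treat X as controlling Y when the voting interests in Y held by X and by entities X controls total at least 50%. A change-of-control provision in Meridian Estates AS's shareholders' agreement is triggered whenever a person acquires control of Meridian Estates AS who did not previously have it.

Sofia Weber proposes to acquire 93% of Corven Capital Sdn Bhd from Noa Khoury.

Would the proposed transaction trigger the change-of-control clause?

Yes

The purchase adds only to Sofia's holdings (Noa's stake shrinks), so Sofia is the only person who could newly come to control Meridian.
Sofia's largest direct stake is 15% in Oakfield, which does not meet the threshold, so Sofia controls no company.
Neither Sofia nor any entity Sofia controls holds any voting interest in Meridian.
So before the transaction, Sofia does not control Meridian.
After the purchase, Sofia holds 93% of Corven directly, and Noa's stake falls to 7%.
Sofia holds 93% of Corven, so Sofia controls Corven.
Corven holds 64% of Meridian, so Sofia controls Meridian.
Sofia did not control Meridian before and does after, so the clause is triggered.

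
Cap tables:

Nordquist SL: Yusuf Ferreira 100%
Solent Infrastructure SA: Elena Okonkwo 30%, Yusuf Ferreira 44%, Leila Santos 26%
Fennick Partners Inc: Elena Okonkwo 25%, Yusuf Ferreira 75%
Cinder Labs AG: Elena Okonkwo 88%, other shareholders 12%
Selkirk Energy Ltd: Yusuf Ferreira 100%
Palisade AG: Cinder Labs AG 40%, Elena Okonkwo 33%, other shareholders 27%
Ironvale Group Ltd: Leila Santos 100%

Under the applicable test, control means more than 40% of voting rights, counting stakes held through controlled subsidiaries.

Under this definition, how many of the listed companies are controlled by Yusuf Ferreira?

Yusuf holds 100% of Nordquist, so Yusuf controls Nordquist.
Yusuf holds 44% of Solent, so Yusuf controls Solent.
Yusuf holds 75% of Fennick, so Yusuf controls Fennick.
Yusuf holds 100% of Selkirk, so Yusuf controls Selkirk.
No other company's threshold is met.
Yusuf controls 4 companies.

4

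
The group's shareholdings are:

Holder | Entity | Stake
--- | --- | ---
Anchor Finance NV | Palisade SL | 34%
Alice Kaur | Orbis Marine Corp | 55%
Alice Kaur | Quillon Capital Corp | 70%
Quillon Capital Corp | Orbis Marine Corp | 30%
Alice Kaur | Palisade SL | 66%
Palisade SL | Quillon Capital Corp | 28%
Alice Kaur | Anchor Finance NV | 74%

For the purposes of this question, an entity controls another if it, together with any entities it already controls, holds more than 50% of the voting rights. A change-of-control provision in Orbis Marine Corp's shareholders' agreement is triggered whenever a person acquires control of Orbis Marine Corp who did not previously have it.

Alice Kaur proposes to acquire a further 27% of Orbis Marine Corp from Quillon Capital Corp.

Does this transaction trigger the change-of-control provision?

No

The purchase adds only to Alice's holdings (Quillon's stake shrinks), so Alice is the only person who could newly come to control Orbis.
Alice holds 74% of Anchor, so Alice controls Anchor.
Anchor and Alice together hold 34% + 66% = 100% of Palisade, so Alice controls Palisade.
Palisade and Alice together hold 28% + 70% = 98% of Quillon, so Alice controls Quillon.
Quillon and Alice together hold 30% + 55% = 85% of Orbis, so Alice controls Orbis.
So Alice already controls Orbis before the transaction.
After the purchase, Alice's direct stake in Orbis rises to 55% + 27% = 82%, and Quillon's stake falls to 3%.
Alice controlled Orbis already, so this is not a new person acquiring control; every other person's position is unchanged or reduced.
No new person acquires control, so the clause is not triggered.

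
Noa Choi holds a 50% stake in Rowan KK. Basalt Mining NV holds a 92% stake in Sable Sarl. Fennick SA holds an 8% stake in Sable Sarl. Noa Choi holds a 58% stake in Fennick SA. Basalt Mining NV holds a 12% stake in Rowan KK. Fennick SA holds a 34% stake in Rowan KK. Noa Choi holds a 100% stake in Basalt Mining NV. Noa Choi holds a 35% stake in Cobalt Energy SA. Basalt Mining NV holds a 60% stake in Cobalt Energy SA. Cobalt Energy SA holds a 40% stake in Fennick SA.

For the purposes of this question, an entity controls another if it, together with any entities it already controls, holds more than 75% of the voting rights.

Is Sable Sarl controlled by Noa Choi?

Noa holds 100% of Basalt, so Noa controls Basalt.
Basalt and Noa together hold 60% + 35% = 95% of Cobalt, so Noa controls Cobalt.
Noa and Cobalt together hold 58% + 40% = 98% of Fennick, so Noa controls Fennick.
Fennick and Basalt together hold 8% + 92% = 100% of Sable, so Noa controls Sable.

Yes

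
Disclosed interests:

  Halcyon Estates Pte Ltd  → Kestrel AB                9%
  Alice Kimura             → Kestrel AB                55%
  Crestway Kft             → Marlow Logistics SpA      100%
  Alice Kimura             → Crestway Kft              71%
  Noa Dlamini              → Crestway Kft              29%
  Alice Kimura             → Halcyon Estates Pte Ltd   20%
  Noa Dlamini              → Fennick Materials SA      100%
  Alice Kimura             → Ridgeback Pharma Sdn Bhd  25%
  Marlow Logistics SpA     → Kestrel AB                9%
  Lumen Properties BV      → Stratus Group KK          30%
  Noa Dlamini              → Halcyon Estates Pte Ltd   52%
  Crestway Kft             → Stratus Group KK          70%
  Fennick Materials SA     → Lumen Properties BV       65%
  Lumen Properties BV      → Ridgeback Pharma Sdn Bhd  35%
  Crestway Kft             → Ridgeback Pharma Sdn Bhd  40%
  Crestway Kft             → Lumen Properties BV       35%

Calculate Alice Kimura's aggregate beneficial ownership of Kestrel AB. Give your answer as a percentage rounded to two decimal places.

Alice reaches Kestrel along 3 paths.
Via Crestway → Marlow: 71% × 100% × 9% = 6.39%.
Direct stake: 55% = 55%.
Via Halcyon: 20% × 9% = 1.8%.
Total: 6.39% + 55% + 1.8% = 63.19%.

63.19%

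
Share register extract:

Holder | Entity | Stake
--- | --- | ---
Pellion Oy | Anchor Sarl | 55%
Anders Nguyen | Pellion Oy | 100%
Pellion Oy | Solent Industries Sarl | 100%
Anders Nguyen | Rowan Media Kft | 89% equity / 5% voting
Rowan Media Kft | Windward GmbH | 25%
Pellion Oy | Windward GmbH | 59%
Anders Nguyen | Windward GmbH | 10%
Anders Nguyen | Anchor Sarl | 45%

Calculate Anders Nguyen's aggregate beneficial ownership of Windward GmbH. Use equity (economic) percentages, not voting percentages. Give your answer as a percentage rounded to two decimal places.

91.25%

Anders reaches Windward along 3 paths.
Via Pellion: 100% × 59% = 59%.
Via Rowan: 89% × 25% = 22.25%.
Direct stake: 10% = 10%.
Total: 59% + 22.25% + 10% = 91.25%.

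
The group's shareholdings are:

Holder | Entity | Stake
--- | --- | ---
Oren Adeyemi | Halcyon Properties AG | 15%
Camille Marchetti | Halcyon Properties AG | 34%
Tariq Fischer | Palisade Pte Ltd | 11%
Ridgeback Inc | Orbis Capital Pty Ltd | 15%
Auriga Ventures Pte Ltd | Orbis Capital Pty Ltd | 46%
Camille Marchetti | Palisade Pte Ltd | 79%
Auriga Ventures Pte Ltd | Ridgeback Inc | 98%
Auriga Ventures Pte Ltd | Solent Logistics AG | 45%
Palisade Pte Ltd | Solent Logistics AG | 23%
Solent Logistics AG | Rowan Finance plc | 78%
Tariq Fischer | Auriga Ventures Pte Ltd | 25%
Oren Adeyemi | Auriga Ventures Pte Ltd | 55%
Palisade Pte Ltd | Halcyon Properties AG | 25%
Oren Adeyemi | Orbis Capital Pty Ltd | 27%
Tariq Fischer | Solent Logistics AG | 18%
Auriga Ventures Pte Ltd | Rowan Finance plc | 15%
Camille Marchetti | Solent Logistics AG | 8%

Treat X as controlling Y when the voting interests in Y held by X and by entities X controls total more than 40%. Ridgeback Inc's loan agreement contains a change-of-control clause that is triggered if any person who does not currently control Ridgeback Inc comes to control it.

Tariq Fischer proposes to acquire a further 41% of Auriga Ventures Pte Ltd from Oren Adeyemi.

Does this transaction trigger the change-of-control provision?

Yes

The purchase adds only to Tariq's holdings (Oren's stake shrinks), so Tariq is the only person who could newly come to control Ridgeback.
Tariq's largest direct stake is 25% in Auriga, which does not meet the threshold, so Tariq controls no company.
Neither Tariq nor any entity Tariq controls holds any voting interest in Ridgeback.
So before the transaction, Tariq does not control Ridgeback.
After the purchase, Tariq's direct stake in Auriga rises to 25% + 41% = 66%, and Oren's stake falls to 14%.
Tariq holds 66% of Auriga, so Tariq controls Auriga.
Auriga holds 98% of Ridgeback, so Tariq controls Ridgeback.
Tariq did not control Ridgeback before and does after, so the clause is triggered.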